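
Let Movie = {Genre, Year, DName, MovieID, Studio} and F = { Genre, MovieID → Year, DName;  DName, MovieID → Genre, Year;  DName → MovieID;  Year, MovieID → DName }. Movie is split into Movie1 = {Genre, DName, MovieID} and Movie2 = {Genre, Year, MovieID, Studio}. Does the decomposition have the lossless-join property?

Common attributes: Movie1 ∩ Movie2 = {Genre, MovieID}.
Closure of {Genre, MovieID}: Genre, MovieID → Year, DName applies, adding Year, DName. So (Genre, MovieID)⁺ = {Genre, Year, DName, MovieID}.
This closure contains every attribute of Movie1, so Movie1 ∩ Movie2 → Movie1. The join is lossless.

Yes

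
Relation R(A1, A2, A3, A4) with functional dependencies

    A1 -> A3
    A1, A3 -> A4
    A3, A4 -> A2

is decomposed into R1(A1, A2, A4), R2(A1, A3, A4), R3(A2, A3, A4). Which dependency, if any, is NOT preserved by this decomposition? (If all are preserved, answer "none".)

none

A1 → A3 lies within R2.
A1, A3 → A4 lies within R2.
A3, A4 → A2 lies within R3.
Every dependency is enforceable on the fragments, so the decomposition is dependency-preserving.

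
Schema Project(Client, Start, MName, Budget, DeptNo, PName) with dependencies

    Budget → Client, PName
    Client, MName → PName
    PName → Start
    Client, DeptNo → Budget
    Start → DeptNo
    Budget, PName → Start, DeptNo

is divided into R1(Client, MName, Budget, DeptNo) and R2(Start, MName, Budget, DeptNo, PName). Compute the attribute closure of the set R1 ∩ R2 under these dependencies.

R1 ∩ R2 = {MName, Budget, DeptNo}.
Budget → Client, PName applies, adding Client, PName
PName → Start applies, adding Start
Closure: {Client, Start, MName, Budget, DeptNo, PName}.

Client, Start, MName, Budget, DeptNo, PName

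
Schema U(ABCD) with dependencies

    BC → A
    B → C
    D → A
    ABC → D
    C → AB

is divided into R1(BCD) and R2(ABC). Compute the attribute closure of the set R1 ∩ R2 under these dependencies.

ABCD

R1 ∩ R2 = {BC}.
BC → A applies, adding A
ABC → D applies, adding D
Closure: {ABCD}.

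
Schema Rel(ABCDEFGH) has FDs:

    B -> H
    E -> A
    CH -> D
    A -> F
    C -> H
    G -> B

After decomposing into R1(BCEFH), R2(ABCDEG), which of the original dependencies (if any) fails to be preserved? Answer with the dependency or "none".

Check A → F: no single fragment contains all of {AF}, and the restricted closure of {A} across the fragments never reaches {F}.
B → H is preserved.
E → A is preserved.
CH → D is preserved.
C → H is preserved.
G → B is preserved.

A -> F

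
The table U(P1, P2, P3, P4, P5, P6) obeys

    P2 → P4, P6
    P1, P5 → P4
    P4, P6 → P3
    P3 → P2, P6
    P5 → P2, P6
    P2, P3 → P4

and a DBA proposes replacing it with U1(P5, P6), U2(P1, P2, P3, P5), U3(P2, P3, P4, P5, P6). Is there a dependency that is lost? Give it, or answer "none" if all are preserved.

P2 → P4, P6 lies within U3.
P1, P5 → P4: restricted closure across fragments reaches P4.
P4, P6 → P3 lies within U3.
P3 → P2, P6 lies within U3.
P5 → P2, P6 lies within U3.
P2, P3 → P4 lies within U3.
Every dependency is enforceable on the fragments, so the decomposition is dependency-preserving.

none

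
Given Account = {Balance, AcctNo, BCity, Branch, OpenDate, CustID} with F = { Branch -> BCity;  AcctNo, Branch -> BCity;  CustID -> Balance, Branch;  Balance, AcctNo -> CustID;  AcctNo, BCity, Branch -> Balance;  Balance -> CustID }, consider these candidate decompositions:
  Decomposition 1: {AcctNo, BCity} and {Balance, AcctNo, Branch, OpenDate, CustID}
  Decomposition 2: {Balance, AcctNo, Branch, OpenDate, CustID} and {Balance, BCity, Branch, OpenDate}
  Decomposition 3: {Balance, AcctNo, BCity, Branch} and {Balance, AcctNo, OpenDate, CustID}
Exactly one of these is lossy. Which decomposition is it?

Decomposition 1: common = {AcctNo}, closure = {AcctNo} → lossy.
Decomposition 2: common = {Balance, Branch, OpenDate}, closure = {Balance, BCity, Branch, OpenDate, CustID} → lossless.
Decomposition 3: common = {Balance, AcctNo}, closure = {Balance, AcctNo, BCity, Branch, CustID} → lossless.

Decomposition 1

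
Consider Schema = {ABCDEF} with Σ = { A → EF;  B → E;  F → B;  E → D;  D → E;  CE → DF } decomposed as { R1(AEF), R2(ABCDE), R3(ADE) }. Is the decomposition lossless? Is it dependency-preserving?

lossless but not dependency-preserving

Lossless test (chase): Rows 1 and 2 agree on A; apply A→EF and equate their EF entries. Rows 1 and 3 agree on A; apply A→EF and equate their EF entries. Rows 1 and 2 agree on F; apply F→B and equate their B entries. Rows 1 and 3 agree on F; apply F→B and equate their B entries. Rows 1 and 2 agree on E; apply E→D and equate their D entries. Row 2 is now all distinguished symbols — the join is lossless.
Dependency preservation: the restricted closure of {F} across the fragments never reaches {B}, so F → B cannot be enforced without a join — not preserved.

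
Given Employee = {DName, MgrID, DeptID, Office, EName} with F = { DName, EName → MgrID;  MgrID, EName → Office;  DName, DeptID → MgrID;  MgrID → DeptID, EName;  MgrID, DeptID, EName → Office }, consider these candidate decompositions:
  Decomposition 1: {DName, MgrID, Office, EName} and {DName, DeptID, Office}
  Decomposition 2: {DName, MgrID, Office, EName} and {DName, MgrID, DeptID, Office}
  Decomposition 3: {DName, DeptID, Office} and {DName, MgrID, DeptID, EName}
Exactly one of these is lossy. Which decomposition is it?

Decomposition 1: common = {DName, Office}, closure = {DName, Office} → lossy.
Decomposition 2: common = {DName, MgrID, Office}, closure = {DName, MgrID, DeptID, Office, EName} → lossless.
Decomposition 3: common = {DName, DeptID}, closure = {DName, MgrID, DeptID, Office, EName} → lossless.

Decomposition 1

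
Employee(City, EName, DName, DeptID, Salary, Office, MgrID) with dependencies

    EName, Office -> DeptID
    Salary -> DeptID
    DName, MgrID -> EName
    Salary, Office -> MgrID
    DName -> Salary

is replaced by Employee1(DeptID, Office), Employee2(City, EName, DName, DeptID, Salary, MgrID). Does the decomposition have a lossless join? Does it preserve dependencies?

Lossless test: (DeptID)⁺ = {DeptID}, which is a superkey of neither fragment — lossy.
Dependency preservation: the restricted closure of {EName, Office} across the fragments never reaches {DeptID}, so EName, Office → DeptID cannot be enforced without a join — not preserved.

lossy and not dependency-preserving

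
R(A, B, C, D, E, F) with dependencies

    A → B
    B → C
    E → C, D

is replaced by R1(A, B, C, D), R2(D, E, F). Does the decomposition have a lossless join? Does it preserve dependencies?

Lossless test: (D)⁺ = {D}, which is a superkey of neither fragment — lossy.
Dependency preservation: the restricted closure of {E} across the fragments never reaches {C, D}, so E → C, D cannot be enforced without a join — not preserved.

lossy and not dependency-preserving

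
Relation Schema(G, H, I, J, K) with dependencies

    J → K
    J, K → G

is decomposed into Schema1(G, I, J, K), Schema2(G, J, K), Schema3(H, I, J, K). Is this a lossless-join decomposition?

Chase test. Columns are G, H, I, J, K; row i has aⱼ where attribute j ∈ Schemai, else bᵢⱼ.
Initial tableau (one row per fragment):
  row 1: a1 b12 a3 a4 a5
  row 2: a1 b22 b23 a4 a5
  row 3: b31 a2 a3 a4 a5
Rows 1 and 3 agree on J, K; apply J, K→G and equate their G entries.
Row 3 is now all distinguished symbols — the join is lossless.

Yes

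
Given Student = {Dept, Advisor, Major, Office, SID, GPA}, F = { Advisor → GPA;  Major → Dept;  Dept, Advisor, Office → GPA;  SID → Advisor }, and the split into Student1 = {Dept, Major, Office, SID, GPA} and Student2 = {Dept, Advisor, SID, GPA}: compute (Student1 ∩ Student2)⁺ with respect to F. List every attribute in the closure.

Dept, Advisor, SID, GPA

Student1 ∩ Student2 = {Dept, SID, GPA}.
SID → Advisor applies, adding Advisor
Closure: {Dept, Advisor, SID, GPA}.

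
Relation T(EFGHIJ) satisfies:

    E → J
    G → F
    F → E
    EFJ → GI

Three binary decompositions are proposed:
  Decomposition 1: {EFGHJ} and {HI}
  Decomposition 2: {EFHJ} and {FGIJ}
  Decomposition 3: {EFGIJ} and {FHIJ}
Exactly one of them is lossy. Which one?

Decomposition 1

Decomposition 1: common = {H}, closure = {H} → lossy.
Decomposition 2: common = {FJ}, closure = {EFGIJ} → lossless.
Decomposition 3: common = {FIJ}, closure = {EFGIJ} → lossless.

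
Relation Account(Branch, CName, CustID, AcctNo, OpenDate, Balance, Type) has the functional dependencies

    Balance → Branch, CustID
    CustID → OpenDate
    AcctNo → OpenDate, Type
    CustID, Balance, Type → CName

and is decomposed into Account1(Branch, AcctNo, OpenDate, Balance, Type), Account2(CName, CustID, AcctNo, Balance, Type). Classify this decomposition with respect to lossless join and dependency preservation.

lossless but not dependency-preserving

Lossless test: (AcctNo, Balance, Type)⁺ = {Branch, CName, CustID, AcctNo, OpenDate, Balance, Type}, which contains all of one fragment — lossless.
Dependency preservation: the restricted closure of {CustID} across the fragments never reaches {OpenDate}, so CustID → OpenDate cannot be enforced without a join — not preserved.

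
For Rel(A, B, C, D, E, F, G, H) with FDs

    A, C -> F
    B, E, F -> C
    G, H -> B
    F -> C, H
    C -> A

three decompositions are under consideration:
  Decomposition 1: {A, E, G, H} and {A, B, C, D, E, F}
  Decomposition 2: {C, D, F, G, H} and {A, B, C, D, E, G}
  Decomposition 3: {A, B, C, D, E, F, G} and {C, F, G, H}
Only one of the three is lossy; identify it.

Decomposition 1

Decomposition 1: common = {A, E}, closure = {A, E} → lossy.
Decomposition 2: common = {C, D, G}, closure = {A, B, C, D, F, G, H} → lossless.
Decomposition 3: common = {C, F, G}, closure = {A, B, C, F, G, H} → lossless.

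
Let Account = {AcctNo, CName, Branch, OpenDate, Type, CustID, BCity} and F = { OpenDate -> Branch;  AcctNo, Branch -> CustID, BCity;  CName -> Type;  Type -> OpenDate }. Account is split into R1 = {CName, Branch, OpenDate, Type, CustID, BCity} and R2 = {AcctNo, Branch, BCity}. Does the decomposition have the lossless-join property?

No

Common attributes: R1 ∩ R2 = {Branch, BCity}.
No dependency enlarges {Branch, BCity}, so (Branch, BCity)⁺ = {Branch, BCity}.
The closure contains neither all of R1 = {CName, Branch, OpenDate, Type, CustID, BCity} nor all of R2 = {AcctNo, Branch, BCity}, so the common attributes are not a superkey of either fragment. The join is lossy.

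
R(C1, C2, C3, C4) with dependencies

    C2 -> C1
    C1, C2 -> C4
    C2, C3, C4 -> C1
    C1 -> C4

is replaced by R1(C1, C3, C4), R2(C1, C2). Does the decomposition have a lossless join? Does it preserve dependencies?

Lossless test: (C1)⁺ = {C1, C4}, which is a superkey of neither fragment — lossy.
Dependency preservation: C1, C2 → C4; C2, C3, C4 → C1 are not contained in any single fragment, but the restricted closure of each left-hand side across the fragments still reaches the right-hand side; the remaining FDs each lie inside some fragment. All dependencies are preserved.

lossy but dependency-preserving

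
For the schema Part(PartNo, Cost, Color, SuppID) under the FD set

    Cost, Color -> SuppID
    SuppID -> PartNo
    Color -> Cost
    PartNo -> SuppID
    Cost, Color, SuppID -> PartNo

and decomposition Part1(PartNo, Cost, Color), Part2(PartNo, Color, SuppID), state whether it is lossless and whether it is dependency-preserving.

Lossless test: (PartNo, Color)⁺ = {PartNo, Cost, Color, SuppID}, which contains all of one fragment — lossless.
Dependency preservation: Cost, Color → SuppID; Cost, Color, SuppID → PartNo are not contained in any single fragment, but the restricted closure of each left-hand side across the fragments still reaches the right-hand side; the remaining FDs each lie inside some fragment. All dependencies are preserved.

lossless and dependency-preserving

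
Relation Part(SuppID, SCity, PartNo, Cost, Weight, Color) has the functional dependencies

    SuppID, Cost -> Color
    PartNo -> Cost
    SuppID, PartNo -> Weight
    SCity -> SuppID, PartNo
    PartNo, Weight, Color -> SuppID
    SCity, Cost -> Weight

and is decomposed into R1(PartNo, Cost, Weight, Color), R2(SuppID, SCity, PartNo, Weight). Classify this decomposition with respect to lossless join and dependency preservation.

Lossless test: (PartNo, Weight)⁺ = {PartNo, Cost, Weight}, which is a superkey of neither fragment — lossy.
Dependency preservation: the restricted closure of {SuppID, Cost} across the fragments never reaches {Color}, so SuppID, Cost → Color cannot be enforced without a join — not preserved.

lossy and not dependency-preserving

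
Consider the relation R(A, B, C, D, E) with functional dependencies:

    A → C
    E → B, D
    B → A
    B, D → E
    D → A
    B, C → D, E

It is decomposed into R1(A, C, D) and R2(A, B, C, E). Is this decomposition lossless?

No

Common attributes: R1 ∩ R2 = {A, C}.
No dependency enlarges {A, C}, so (A, C)⁺ = {A, C}.
The closure contains neither all of R1 = {A, C, D} nor all of R2 = {A, B, C, E}, so the common attributes are not a superkey of either fragment. The join is lossy.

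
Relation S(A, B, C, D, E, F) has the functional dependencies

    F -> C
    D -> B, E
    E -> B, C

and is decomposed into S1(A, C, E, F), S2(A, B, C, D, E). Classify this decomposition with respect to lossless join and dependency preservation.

lossy but dependency-preserving

Lossless test: (A, C, E)⁺ = {A, B, C, E}, which is a superkey of neither fragment — lossy.
Dependency preservation: every FD's attributes lie within a single fragment, so each can be enforced locally — preserved.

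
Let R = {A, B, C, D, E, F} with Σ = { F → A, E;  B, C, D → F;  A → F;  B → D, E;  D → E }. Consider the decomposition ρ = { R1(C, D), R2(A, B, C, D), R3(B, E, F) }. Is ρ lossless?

Chase test. Columns are A, B, C, D, E, F; row i has aⱼ where attribute j ∈ Ri, else bᵢⱼ.
Initial tableau (one row per fragment):
  row 1: b11 b12 a3 a4 b15 b16
  row 2: a1 a2 a3 a4 b25 b26
  row 3: b31 a2 b33 b34 a5 a6
Rows 2 and 3 agree on B; apply B→D, E and equate their D, E entries.
Rows 1 and 2 agree on D; apply D→E and equate their E entries.
No row becomes fully distinguished — the join is lossy.

No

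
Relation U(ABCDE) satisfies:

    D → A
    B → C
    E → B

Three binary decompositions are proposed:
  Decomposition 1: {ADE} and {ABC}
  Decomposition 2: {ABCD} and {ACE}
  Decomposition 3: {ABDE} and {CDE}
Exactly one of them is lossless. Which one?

Decomposition 1: common = {A}, closure = {A} → lossy.
Decomposition 2: common = {AC}, closure = {AC} → lossy.
Decomposition 3: common = {DE}, closure = {ABCDE} → lossless.

Decomposition 3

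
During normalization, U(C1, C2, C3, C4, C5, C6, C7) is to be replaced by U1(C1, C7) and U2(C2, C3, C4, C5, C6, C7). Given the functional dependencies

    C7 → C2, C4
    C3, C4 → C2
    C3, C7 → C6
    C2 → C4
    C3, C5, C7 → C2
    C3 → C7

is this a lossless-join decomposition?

Common attributes: U1 ∩ U2 = {C7}.
Closure of {C7}: C7 → C2, C4 applies, adding C2, C4. So (C7)⁺ = {C2, C4, C7}.
The closure contains neither all of U1 = {C1, C7} nor all of U2 = {C2, C3, C4, C5, C6, C7}, so the common attributes are not a superkey of either fragment. The join is lossy.

No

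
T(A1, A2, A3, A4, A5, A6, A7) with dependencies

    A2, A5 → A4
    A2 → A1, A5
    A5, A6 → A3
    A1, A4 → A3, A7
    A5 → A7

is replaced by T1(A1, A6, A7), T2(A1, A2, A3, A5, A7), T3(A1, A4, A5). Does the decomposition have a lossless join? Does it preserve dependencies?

Lossless test (chase): Rows 2 and 3 agree on A5; apply A5→A7 and equate their A7 entries. No row becomes fully distinguished — the join is lossy.
Dependency preservation: the restricted closure of {A2, A5} across the fragments never reaches {A4}, so A2, A5 → A4 cannot be enforced without a join — not preserved.

lossy and not dependency-preserving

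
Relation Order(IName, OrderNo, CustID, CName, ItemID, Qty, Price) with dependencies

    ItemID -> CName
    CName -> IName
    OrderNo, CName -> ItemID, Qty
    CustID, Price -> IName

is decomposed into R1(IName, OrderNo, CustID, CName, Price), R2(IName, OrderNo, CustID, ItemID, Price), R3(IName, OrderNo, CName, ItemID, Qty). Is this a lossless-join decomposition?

Yes

Chase test. Columns are IName, OrderNo, CustID, CName, ItemID, Qty, Price; row i has aⱼ where attribute j ∈ Ri, else bᵢⱼ.
Initial tableau (one row per fragment):
  row 1: a1 a2 a3 a4 b15 b16 a7
  row 2: a1 a2 a3 b24 a5 b26 a7
  row 3: a1 a2 b33 a4 a5 a6 b37
Rows 2 and 3 agree on ItemID; apply ItemID→CName and equate their CName entries.
Rows 1 and 2 agree on OrderNo, CName; apply OrderNo, CName→ItemID, Qty and equate their ItemID, Qty entries.
Rows 1 and 3 agree on OrderNo, CName; apply OrderNo, CName→ItemID, Qty and equate their ItemID, Qty entries.
Row 1 is now all distinguished symbols — the join is lossless.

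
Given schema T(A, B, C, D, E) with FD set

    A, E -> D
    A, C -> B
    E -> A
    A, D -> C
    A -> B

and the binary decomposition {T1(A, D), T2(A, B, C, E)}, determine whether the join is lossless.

No

Common attributes: T1 ∩ T2 = {A}.
Closure of {A}: A → B applies, adding B. So (A)⁺ = {A, B}.
The closure contains neither all of T1 = {A, D} nor all of T2 = {A, B, C, E}, so the common attributes are not a superkey of either fragment. The join is lossy.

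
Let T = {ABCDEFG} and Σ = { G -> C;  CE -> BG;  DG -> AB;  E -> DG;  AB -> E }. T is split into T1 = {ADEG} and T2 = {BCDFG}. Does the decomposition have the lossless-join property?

Yes

Common attributes: T1 ∩ T2 = {DG}.
Closure of {DG}: G → C applies, adding C; DG → AB applies, adding AB; AB → E applies, adding E. So (DG)⁺ = {ABCDEG}.
This closure contains every attribute of T1, so T1 ∩ T2 → T1. The join is lossless.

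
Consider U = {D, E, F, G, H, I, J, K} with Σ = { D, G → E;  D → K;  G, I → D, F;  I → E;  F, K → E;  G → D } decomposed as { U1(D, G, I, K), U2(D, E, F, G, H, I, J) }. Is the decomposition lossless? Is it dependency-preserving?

Lossless test: (D, G, I)⁺ = {D, E, F, G, I, K}, which contains all of one fragment — lossless.
Dependency preservation: the restricted closure of {F, K} across the fragments never reaches {E}, so F, K → E cannot be enforced without a join — not preserved.

lossless but not dependency-preserving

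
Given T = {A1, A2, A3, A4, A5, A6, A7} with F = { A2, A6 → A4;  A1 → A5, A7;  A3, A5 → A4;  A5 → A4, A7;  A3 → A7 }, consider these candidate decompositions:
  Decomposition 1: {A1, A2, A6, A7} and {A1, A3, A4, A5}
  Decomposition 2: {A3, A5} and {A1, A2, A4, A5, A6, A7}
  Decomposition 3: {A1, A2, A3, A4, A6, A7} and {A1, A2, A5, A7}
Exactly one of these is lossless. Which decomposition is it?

Decomposition 3

Decomposition 1: common = {A1}, closure = {A1, A4, A5, A7} → lossy.
Decomposition 2: common = {A5}, closure = {A4, A5, A7} → lossy.
Decomposition 3: common = {A1, A2, A7}, closure = {A1, A2, A4, A5, A7} → lossless.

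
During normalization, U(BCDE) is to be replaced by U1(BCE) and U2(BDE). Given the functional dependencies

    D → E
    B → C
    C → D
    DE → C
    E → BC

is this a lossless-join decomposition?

Common attributes: U1 ∩ U2 = {BE}.
Closure of {BE}: B → C applies, adding C; C → D applies, adding D. So (BE)⁺ = {BCDE}.
This closure contains every attribute of U1, so U1 ∩ U2 → U1. The join is lossless.

Yes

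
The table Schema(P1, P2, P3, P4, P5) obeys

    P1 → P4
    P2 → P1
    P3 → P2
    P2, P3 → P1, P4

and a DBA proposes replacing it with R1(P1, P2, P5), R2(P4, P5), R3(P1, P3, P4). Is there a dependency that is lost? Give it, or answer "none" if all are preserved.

Check P3 → P2: no single fragment contains all of {P2, P3}, and the restricted closure of {P3} across the fragments never reaches {P2}.
P1 → P4 is preserved.
P2 → P1 is preserved.
P2, P3 → P1, P4 is preserved.

P3 → P2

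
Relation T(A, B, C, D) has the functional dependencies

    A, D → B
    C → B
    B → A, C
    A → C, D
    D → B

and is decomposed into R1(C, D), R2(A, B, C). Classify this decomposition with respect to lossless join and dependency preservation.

lossless and dependency-preserving

Lossless test: (C)⁺ = {A, B, C, D}, which contains all of one fragment — lossless.
Dependency preservation: A, D → B; A → C, D; D → B are not contained in any single fragment, but the restricted closure of each left-hand side across the fragments still reaches the right-hand side; the remaining FDs each lie inside some fragment. All dependencies are preserved.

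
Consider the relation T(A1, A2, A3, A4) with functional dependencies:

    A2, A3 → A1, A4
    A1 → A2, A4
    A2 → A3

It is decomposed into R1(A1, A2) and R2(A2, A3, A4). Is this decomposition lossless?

Yes

Common attributes: R1 ∩ R2 = {A2}.
Closure of {A2}: A2 → A3 applies, adding A3; A2, A3 → A1, A4 applies, adding A1, A4. So (A2)⁺ = {A1, A2, A3, A4}.
This closure contains every attribute of R1, so R1 ∩ R2 → R1. The join is lossless.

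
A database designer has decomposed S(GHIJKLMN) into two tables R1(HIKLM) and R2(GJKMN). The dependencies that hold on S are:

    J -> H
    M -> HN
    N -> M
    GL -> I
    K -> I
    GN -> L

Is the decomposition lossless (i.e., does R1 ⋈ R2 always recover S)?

No

Common attributes: R1 ∩ R2 = {KM}.
Closure of {KM}: M → HN applies, adding HN; K → I applies, adding I. So (KM)⁺ = {HIKMN}.
The closure contains neither all of R1 = {HIKLM} nor all of R2 = {GJKMN}, so the common attributes are not a superkey of either fragment. The join is lossy.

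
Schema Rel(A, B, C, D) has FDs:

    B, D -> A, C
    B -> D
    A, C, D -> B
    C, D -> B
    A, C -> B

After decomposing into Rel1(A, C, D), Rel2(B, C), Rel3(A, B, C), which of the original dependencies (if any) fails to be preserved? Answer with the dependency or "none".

none

B, D → A, C: restricted closure across fragments reaches A, C.
B → D: restricted closure across fragments reaches D.
A, C, D → B: restricted closure across fragments reaches B.
C, D → B: restricted closure across fragments reaches B.
A, C → B lies within Rel3.
Every dependency is enforceable on the fragments, so the decomposition is dependency-preserving.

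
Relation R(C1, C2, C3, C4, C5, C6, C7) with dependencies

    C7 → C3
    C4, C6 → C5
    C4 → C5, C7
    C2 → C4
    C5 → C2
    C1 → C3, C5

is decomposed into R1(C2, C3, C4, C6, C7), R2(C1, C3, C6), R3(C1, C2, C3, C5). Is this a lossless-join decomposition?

Yes

Chase test. Columns are C1, C2, C3, C4, C5, C6, C7; row i has aⱼ where attribute j ∈ Ri, else bᵢⱼ.
Initial tableau (one row per fragment):
  row 1: b11 a2 a3 a4 b15 a6 a7
  row 2: a1 b22 a3 b24 b25 a6 b27
  row 3: a1 a2 a3 b34 a5 b36 b37
Rows 1 and 3 agree on C2; apply C2→C4 and equate their C4 entries.
Rows 2 and 3 agree on C1; apply C1→C3, C5 and equate their C3, C5 entries.
Rows 1 and 3 agree on C4; apply C4→C5, C7 and equate their C5, C7 entries.
Rows 1 and 2 agree on C5; apply C5→C2 and equate their C2 entries.
Rows 1 and 2 agree on C2; apply C2→C4 and equate their C4 entries.
Rows 1 and 2 agree on C4; apply C4→C5, C7 and equate their C5, C7 entries.
Row 2 is now all distinguished symbols — the join is lossless.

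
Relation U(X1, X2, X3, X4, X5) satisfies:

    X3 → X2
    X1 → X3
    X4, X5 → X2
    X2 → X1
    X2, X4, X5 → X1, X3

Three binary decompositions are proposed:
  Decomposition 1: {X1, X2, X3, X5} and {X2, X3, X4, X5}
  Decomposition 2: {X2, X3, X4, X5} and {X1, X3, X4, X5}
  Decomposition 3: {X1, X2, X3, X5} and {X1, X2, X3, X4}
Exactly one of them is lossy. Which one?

Decomposition 1: common = {X2, X3, X5}, closure = {X1, X2, X3, X5} → lossless.
Decomposition 2: common = {X3, X4, X5}, closure = {X1, X2, X3, X4, X5} → lossless.
Decomposition 3: common = {X1, X2, X3}, closure = {X1, X2, X3} → lossy.

Decomposition 3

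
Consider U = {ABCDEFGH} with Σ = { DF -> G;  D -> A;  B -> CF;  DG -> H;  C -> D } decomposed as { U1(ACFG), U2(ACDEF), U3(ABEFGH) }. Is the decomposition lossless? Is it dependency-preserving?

Lossless test (chase): Rows 1 and 2 agree on C; apply C→D and equate their D entries. Rows 1 and 2 agree on DF; apply DF→G and equate their G entries. Rows 1 and 2 agree on DG; apply DG→H and equate their H entries. No row becomes fully distinguished — the join is lossy.
Dependency preservation: the restricted closure of {DF} across the fragments never reaches {G}, so DF → G cannot be enforced without a join — not preserved.

lossy and not dependency-preserving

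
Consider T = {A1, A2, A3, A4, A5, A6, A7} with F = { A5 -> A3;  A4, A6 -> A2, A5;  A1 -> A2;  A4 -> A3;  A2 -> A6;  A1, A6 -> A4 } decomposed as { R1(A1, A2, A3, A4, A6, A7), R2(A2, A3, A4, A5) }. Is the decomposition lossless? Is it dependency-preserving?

lossless and dependency-preserving

Lossless test: (A2, A3, A4)⁺ = {A2, A3, A4, A5, A6}, which contains all of one fragment — lossless.
Dependency preservation: A4, A6 → A2, A5 is not contained in any single fragment, but the restricted closure of its left-hand side across the fragments still reaches the right-hand side; the remaining FDs each lie inside some fragment. All dependencies are preserved.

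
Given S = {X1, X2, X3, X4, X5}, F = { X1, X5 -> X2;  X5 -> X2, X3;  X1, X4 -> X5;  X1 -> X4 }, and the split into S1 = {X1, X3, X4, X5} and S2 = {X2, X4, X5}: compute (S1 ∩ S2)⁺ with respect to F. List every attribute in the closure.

S1 ∩ S2 = {X4, X5}.
X5 → X2, X3 applies, adding X2, X3
Closure: {X2, X3, X4, X5}.

X2, X3, X4, X5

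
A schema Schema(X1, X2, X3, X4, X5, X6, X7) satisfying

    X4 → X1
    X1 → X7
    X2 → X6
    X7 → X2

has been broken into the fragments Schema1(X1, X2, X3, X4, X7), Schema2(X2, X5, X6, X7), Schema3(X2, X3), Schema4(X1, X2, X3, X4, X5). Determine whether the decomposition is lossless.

Yes

Chase test. Columns are X1, X2, X3, X4, X5, X6, X7; row i has aⱼ where attribute j ∈ Schemai, else bᵢⱼ.
Initial tableau (one row per fragment):
  row 1: a1 a2 a3 a4 b15 b16 a7
  row 2: b21 a2 b23 b24 a5 a6 a7
  row 3: b31 a2 a3 b34 b35 b36 b37
  row 4: a1 a2 a3 a4 a5 b46 b47
Rows 1 and 4 agree on X1; apply X1→X7 and equate their X7 entries.
Rows 1 and 2 agree on X2; apply X2→X6 and equate their X6 entries.
Rows 1 and 3 agree on X2; apply X2→X6 and equate their X6 entries.
Rows 1 and 4 agree on X2; apply X2→X6 and equate their X6 entries.
Row 4 is now all distinguished symbols — the join is lossless.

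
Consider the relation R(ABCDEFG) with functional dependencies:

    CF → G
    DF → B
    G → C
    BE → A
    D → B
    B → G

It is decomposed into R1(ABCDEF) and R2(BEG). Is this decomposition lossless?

Yes

Common attributes: R1 ∩ R2 = {BE}.
Closure of {BE}: BE → A applies, adding A; B → G applies, adding G; G → C applies, adding C. So (BE)⁺ = {ABCEG}.
This closure contains every attribute of R2, so R1 ∩ R2 → R2. The join is lossless.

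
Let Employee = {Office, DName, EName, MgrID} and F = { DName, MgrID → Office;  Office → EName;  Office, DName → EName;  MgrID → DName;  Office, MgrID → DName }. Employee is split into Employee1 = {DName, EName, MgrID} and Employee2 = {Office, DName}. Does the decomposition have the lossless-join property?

No

Common attributes: Employee1 ∩ Employee2 = {DName}.
No dependency enlarges {DName}, so (DName)⁺ = {DName}.
The closure contains neither all of Employee1 = {DName, EName, MgrID} nor all of Employee2 = {Office, DName}, so the common attributes are not a superkey of either fragment. The join is lossy.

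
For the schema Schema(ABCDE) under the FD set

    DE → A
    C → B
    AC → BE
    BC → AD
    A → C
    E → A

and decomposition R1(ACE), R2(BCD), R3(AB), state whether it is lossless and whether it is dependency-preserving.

Lossless test (chase): Rows 1 and 2 agree on C; apply C→B and equate their B entries. Rows 1 and 2 agree on BC; apply BC→AD and equate their AD entries. Rows 1 and 3 agree on A; apply A→C and equate their C entries. Rows 1 and 2 agree on AC; apply AC→BE and equate their BE entries. Rows 1 and 3 agree on AC; apply AC→BE and equate their BE entries. Rows 1 and 3 agree on BC; apply BC→AD and equate their AD entries. Row 1 is now all distinguished symbols — the join is lossless.
Dependency preservation: DE → A; AC → BE; BC → AD are not contained in any single fragment, but the restricted closure of each left-hand side across the fragments still reaches the right-hand side; the remaining FDs each lie inside some fragment. All dependencies are preserved.

lossless and dependency-preserving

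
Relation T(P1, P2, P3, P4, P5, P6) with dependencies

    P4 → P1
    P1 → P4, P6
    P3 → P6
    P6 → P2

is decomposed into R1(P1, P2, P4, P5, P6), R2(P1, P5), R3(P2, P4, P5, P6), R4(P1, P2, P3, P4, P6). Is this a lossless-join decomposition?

No

Chase test. Columns are P1, P2, P3, P4, P5, P6; row i has aⱼ where attribute j ∈ Ri, else bᵢⱼ.
Initial tableau (one row per fragment):
  row 1: a1 a2 b13 a4 a5 a6
  row 2: a1 b22 b23 b24 a5 b26
  row 3: b31 a2 b33 a4 a5 a6
  row 4: a1 a2 a3 a4 b45 a6
Rows 1 and 3 agree on P4; apply P4→P1 and equate their P1 entries.
Rows 1 and 2 agree on P1; apply P1→P4, P6 and equate their P4, P6 entries.
Rows 1 and 2 agree on P6; apply P6→P2 and equate their P2 entries.
No row becomes fully distinguished — the join is lossy.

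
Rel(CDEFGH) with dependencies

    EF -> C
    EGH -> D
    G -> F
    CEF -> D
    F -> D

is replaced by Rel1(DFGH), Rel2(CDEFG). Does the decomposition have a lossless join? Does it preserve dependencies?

Lossless test: (DFG)⁺ = {DFG}, which is a superkey of neither fragment — lossy.
Dependency preservation: EGH → D is not contained in any single fragment, but the restricted closure of its left-hand side across the fragments still reaches the right-hand side; the remaining FDs each lie inside some fragment. All dependencies are preserved.

lossy but dependency-preserving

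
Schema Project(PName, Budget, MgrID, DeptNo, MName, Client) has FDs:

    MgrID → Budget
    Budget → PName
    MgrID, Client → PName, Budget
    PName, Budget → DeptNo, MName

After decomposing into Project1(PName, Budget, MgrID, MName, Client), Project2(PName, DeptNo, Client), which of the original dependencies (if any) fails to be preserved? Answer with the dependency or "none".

PName, Budget → DeptNo, MName

Check PName, Budget → DeptNo, MName: no single fragment contains all of {PName, Budget, DeptNo, MName}, and the restricted closure of {PName, Budget} across the fragments never reaches {DeptNo, MName}.
MgrID → Budget is preserved.
Budget → PName is preserved.
MgrID, Client → PName, Budget is preserved.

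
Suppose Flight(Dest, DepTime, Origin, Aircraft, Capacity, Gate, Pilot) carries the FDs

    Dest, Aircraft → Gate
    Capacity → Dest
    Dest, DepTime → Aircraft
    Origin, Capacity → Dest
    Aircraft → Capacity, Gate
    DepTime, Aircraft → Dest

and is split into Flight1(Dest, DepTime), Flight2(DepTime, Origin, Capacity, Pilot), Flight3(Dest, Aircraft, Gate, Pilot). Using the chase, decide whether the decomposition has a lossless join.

Chase test. Columns are Dest, DepTime, Origin, Aircraft, Capacity, Gate, Pilot; row i has aⱼ where attribute j ∈ Flighti, else bᵢⱼ.
Initial tableau (one row per fragment):
  row 1: a1 a2 b13 b14 b15 b16 b17
  row 2: b21 a2 a3 b24 a5 b26 a7
  row 3: a1 b32 b33 a4 b35 a6 a7
No row becomes fully distinguished — the join is lossy.

No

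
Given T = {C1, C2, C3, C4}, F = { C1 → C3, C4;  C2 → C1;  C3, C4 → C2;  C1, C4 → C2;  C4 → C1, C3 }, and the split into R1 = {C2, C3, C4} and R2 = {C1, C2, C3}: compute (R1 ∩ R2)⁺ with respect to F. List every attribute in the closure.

R1 ∩ R2 = {C2, C3}.
C2 → C1 applies, adding C1
C1 → C3, C4 applies, adding C4
Closure: {C1, C2, C3, C4}.

C1, C2, C3, C4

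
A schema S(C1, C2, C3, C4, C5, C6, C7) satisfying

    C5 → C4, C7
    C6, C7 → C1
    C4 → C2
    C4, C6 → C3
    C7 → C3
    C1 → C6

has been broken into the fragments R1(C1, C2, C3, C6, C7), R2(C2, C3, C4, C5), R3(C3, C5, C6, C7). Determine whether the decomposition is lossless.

Yes

Chase test. Columns are C1, C2, C3, C4, C5, C6, C7; row i has aⱼ where attribute j ∈ Ri, else bᵢⱼ.
Initial tableau (one row per fragment):
  row 1: a1 a2 a3 b14 b15 a6 a7
  row 2: b21 a2 a3 a4 a5 b26 b27
  row 3: b31 b32 a3 b34 a5 a6 a7
Rows 2 and 3 agree on C5; apply C5→C4, C7 and equate their C4, C7 entries.
Rows 1 and 3 agree on C6, C7; apply C6, C7→C1 and equate their C1 entries.
Rows 2 and 3 agree on C4; apply C4→C2 and equate their C2 entries.
Row 3 is now all distinguished symbols — the join is lossless.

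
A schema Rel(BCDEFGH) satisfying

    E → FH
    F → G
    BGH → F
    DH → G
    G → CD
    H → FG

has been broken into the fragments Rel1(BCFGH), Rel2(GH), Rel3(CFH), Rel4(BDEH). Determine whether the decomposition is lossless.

Yes

Chase test. Columns are BCDEFGH; row i has aⱼ where attribute j ∈ Reli, else bᵢⱼ.
Initial tableau (one row per fragment):
  row 1: a1 a2 b13 b14 a5 a6 a7
  row 2: b21 b22 b23 b24 b25 a6 a7
  row 3: b31 a2 b33 b34 a5 b36 a7
  row 4: a1 b42 a3 a4 b45 b46 a7
Rows 1 and 3 agree on F; apply F→G and equate their G entries.
Rows 1 and 2 agree on G; apply G→CD and equate their CD entries.
Rows 1 and 3 agree on G; apply G→CD and equate their CD entries.
Rows 1 and 2 agree on H; apply H→FG and equate their FG entries.
Rows 1 and 4 agree on H; apply H→FG and equate their FG entries.
Rows 1 and 4 agree on G; apply G→CD and equate their CD entries.
Row 4 is now all distinguished symbols — the join is lossless.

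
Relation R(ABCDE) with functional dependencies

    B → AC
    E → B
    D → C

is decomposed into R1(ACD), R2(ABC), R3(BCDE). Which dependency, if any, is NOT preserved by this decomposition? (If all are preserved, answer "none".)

none

B → AC lies within R2.
E → B lies within R3.
D → C lies within R1.
Every dependency is enforceable on the fragments, so the decomposition is dependency-preserving.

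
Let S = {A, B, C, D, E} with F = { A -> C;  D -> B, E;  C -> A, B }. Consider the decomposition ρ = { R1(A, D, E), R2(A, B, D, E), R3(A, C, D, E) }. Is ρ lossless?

Yes

Chase test. Columns are A, B, C, D, E; row i has aⱼ where attribute j ∈ Ri, else bᵢⱼ.
Initial tableau (one row per fragment):
  row 1: a1 b12 b13 a4 a5
  row 2: a1 a2 b23 a4 a5
  row 3: a1 b32 a3 a4 a5
Rows 1 and 2 agree on A; apply A→C and equate their C entries.
Rows 1 and 3 agree on A; apply A→C and equate their C entries.
Rows 1 and 2 agree on D; apply D→B, E and equate their B, E entries.
Rows 1 and 3 agree on D; apply D→B, E and equate their B, E entries.
Row 1 is now all distinguished symbols — the join is lossless.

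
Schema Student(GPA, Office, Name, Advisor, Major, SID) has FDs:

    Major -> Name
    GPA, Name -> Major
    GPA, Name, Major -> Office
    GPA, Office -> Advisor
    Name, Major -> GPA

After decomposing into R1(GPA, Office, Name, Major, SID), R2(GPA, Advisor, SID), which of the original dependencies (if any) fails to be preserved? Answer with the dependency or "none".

GPA, Office -> Advisor

Check GPA, Office → Advisor: no single fragment contains all of {GPA, Office, Advisor}, and the restricted closure of {GPA, Office} across the fragments never reaches {Advisor}.
Major → Name is preserved.
GPA, Name → Major is preserved.
GPA, Name, Major → Office is preserved.
Name, Major → GPA is preserved.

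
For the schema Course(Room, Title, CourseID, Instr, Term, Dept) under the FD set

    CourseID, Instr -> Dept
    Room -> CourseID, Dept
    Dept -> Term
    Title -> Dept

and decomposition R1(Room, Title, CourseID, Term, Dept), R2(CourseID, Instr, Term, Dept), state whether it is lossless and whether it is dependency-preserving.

Lossless test: (CourseID, Term, Dept)⁺ = {CourseID, Term, Dept}, which is a superkey of neither fragment — lossy.
Dependency preservation: every FD's attributes lie within a single fragment, so each can be enforced locally — preserved.

lossy but dependency-preserving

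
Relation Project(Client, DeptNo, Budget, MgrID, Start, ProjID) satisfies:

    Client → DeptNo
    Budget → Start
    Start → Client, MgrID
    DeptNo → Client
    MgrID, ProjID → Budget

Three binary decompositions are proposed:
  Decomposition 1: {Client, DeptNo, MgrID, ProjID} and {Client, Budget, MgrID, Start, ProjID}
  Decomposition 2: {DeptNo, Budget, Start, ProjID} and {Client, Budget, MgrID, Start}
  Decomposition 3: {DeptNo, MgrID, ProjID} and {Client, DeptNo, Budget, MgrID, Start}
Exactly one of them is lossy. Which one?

Decomposition 1: common = {Client, MgrID, ProjID}, closure = {Client, DeptNo, Budget, MgrID, Start, ProjID} → lossless.
Decomposition 2: common = {Budget, Start}, closure = {Client, DeptNo, Budget, MgrID, Start} → lossless.
Decomposition 3: common = {DeptNo, MgrID}, closure = {Client, DeptNo, MgrID} → lossy.

Decomposition 3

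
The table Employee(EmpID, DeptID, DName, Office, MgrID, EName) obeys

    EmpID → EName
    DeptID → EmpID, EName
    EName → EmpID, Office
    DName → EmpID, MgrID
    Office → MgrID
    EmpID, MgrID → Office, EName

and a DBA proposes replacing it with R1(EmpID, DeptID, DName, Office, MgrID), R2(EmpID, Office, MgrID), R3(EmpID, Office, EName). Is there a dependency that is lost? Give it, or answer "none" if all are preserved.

EmpID → EName lies within R3.
DeptID → EmpID, EName: restricted closure across fragments reaches EmpID, EName.
EName → EmpID, Office lies within R3.
DName → EmpID, MgrID lies within R1.
Office → MgrID lies within R1.
EmpID, MgrID → Office, EName: restricted closure across fragments reaches Office, EName.
Every dependency is enforceable on the fragments, so the decomposition is dependency-preserving.

none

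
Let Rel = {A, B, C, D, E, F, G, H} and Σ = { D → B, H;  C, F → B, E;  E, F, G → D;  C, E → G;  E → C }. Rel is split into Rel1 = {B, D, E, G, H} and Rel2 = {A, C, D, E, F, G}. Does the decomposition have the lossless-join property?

Yes

Common attributes: Rel1 ∩ Rel2 = {D, E, G}.
Closure of {D, E, G}: D → B, H applies, adding B, H; E → C applies, adding C. So (D, E, G)⁺ = {B, C, D, E, G, H}.
This closure contains every attribute of Rel1, so Rel1 ∩ Rel2 → Rel1. The join is lossless.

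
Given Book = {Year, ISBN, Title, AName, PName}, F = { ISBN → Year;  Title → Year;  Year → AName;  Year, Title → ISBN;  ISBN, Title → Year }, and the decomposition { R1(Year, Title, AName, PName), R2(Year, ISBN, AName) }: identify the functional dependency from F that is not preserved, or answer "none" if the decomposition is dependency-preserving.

Check Year, Title → ISBN: no single fragment contains all of {Year, ISBN, Title}, and the restricted closure of {Year, Title} across the fragments never reaches {ISBN}.
ISBN → Year is preserved.
Title → Year is preserved.
Year → AName is preserved.
ISBN, Title → Year is preserved.

Year, Title → ISBN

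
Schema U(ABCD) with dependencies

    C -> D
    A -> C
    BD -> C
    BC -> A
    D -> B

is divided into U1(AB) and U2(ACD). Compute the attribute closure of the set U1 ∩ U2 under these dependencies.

ABCD

U1 ∩ U2 = {A}.
A → C applies, adding C
C → D applies, adding D
D → B applies, adding B
Closure: {ABCD}.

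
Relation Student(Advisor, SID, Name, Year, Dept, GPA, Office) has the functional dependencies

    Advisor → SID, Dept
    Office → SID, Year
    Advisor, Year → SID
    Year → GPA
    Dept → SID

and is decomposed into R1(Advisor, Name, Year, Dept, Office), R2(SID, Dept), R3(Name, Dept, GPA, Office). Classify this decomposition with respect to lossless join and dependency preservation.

lossless but not dependency-preserving

Lossless test (chase): Rows 1 and 3 agree on Office; apply Office→SID, Year and equate their SID, Year entries. Rows 1 and 3 agree on Year; apply Year→GPA and equate their GPA entries. Rows 1 and 2 agree on Dept; apply Dept→SID and equate their SID entries. Row 1 is now all distinguished symbols — the join is lossless.
Dependency preservation: the restricted closure of {Office} across the fragments never reaches {SID, Year}, so Office → SID, Year cannot be enforced without a join — not preserved.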